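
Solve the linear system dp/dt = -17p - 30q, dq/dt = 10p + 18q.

Coefficient matrix A = [[-17, -30], [10, 18]].
Characteristic polynomial det(A - λI) = λ^2 - λ - 6 = 0.
Eigenvalues λ = 3, -2.
For λ=3: (A-λI) row 1 is [-20, -30], so an eigenvector is (-3, 2).
For λ=-2: (A-λI) row 1 is [-15, -30], so an eigenvector is (-2, 1).
General solution: C_1e^(3t)(-3,2) + C_2e^(-2t)(-2,1).

p(t) = -3C_1e^(3t) - 2C_2e^(-2t), q(t) = 2C_1e^(3t) + C_2e^(-2t)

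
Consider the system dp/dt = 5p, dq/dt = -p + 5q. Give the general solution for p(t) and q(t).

p(t) = K_2e^(5t), q(t) = -K_1e^(5t) - K_2te^(5t) - 3K_2e^(5t)

Coefficient matrix A = [[5, 0], [-1, 5]].
Characteristic polynomial det(A - λI) = λ^2 - 10λ + 25 = 0.
Single eigenvalue λ = 5 with algebraic multiplicity 2.
Eigenvector v = (0,-1); generalized eigenvector w with (A-λI)w=v is (1,-3).
General solution: e^(5t)[K_1·v + K_2·(t·v + w)].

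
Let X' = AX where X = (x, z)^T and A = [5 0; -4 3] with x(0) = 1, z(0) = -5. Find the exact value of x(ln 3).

243

A = [[5,0],[-4,3]]; eigenvalues λ = 3, 5.
Eigenvectors: (0,1) for λ=3, (-1,2) for λ=5.
From the initial condition, c_1 = -3, c_2 = -1.
x(ln 3) = (-3)(3^3)(0) + (-1)(3^5)(-1) = 243.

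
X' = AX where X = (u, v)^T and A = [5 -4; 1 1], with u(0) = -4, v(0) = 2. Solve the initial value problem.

Coefficient matrix A = [[5, -4], [1, 1]].
Characteristic polynomial det(A - λI) = λ^2 - 6λ + 9 = 0.
Single eigenvalue λ = 3 with algebraic multiplicity 2.
Eigenvector v = (2,1); generalized eigenvector w with (A-λI)w=v is (-3,-2).
General solution: e^(3t)[c_1·v + c_2·(t·v + w)].
Applying u(0)=-4, v(0)=2 gives c_1=-14, c_2=-8.

u(t) = -16te^(3t) - 4e^(3t), v(t) = -8te^(3t) + 2e^(3t)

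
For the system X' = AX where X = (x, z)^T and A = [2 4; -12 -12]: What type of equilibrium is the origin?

A = [[2,4],[-12,-12]]; det(A-λI) = λ^2 + 10λ + 24.
λ = -6, -4: both negative.

stable node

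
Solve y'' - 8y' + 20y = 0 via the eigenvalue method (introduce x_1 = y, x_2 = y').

y(t) = c_1e^(4t)cos(2t) + c_2e^(4t)sin(2t)

Let x_1 = y, x_2 = y'. Then x_1' = x_2 and x_2' = -20x_1 + 8x_2.
A = [[0,1],[-20,8]]; det(A-λI) = λ^2 - 8λ + 20.
Eigenvalues λ = 4 ± 2i.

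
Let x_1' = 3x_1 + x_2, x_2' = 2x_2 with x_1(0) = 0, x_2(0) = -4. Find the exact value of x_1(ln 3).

-72

A = [[3,1],[0,2]]; eigenvalues λ = 2, 3.
Eigenvectors: (1,-1) for λ=2, (-1,0) for λ=3.
From the initial condition, c_1 = 4, c_2 = 4.
x_1(ln 3) = (4)(3^2)(1) + (4)(3^3)(-1) = -72.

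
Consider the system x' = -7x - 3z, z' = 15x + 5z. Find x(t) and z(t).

x(t) = c_1e^(-t)cos(3t) + c_2e^(-t)sin(3t), z(t) = c_1e^(-t)sin(3t) - 2c_1e^(-t)cos(3t) - 2c_2e^(-t)sin(3t) - c_2e^(-t)cos(3t)

Coefficient matrix A = [[-7, -3], [15, 5]].
Characteristic polynomial det(A - λI) = λ^2 + 2λ + 10 = 0.
Eigenvalues λ = -1 ± 3i (complex conjugate pair).
For λ=-1+3i: an eigenvector is (1,-2) - i(0,1) = (1, -2 - i).
A real fundamental pair from Re and Im of e^((-1+3i)t)v: X_1 = e^(-t)(cos(3t)·(1,-2) + sin(3t)·(0,1)), X_2 = e^(-t)(sin(3t)·(1,-2) - cos(3t)·(0,1)).
General solution: c_1X_1 + c_2X_2.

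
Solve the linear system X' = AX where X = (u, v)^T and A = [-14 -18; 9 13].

Coefficient matrix A = [[-14, -18], [9, 13]].
Characteristic polynomial det(A - λI) = λ^2 + λ - 20 = 0.
Eigenvalues λ = -5, 4.
For λ=-5: (A-λI) row 1 is [-9, -18], so an eigenvector is (2, -1).
For λ=4: (A-λI) row 1 is [-18, -18], so an eigenvector is (1, -1).
General solution: K_1e^(-5t)(2,-1) + K_2e^(4t)(1,-1).

u(t) = 2K_1e^(-5t) + K_2e^(4t), v(t) = -K_1e^(-5t) - K_2e^(4t)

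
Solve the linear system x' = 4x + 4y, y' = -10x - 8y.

Coefficient matrix A = [[4, 4], [-10, -8]].
Characteristic polynomial det(A - λI) = λ^2 + 4λ + 8 = 0.
Eigenvalues λ = -2 ± 2i (complex conjugate pair).
For λ=-2+2i: an eigenvector is (-1,2) - i(1,-1) = (-1 - i, 2 + i).
A real fundamental pair from Re and Im of e^((-2+2i)t)v: X_1 = e^(-2t)(cos(2t)·(-1,2) + sin(2t)·(1,-1)), X_2 = e^(-2t)(sin(2t)·(-1,2) - cos(2t)·(1,-1)).
General solution: K_1X_1 + K_2X_2.

x(t) = K_1e^(-2t)sin(2t) - K_1e^(-2t)cos(2t) - K_2e^(-2t)sin(2t) - K_2e^(-2t)cos(2t), y(t) = -K_1e^(-2t)sin(2t) + 2K_1e^(-2t)cos(2t) + 2K_2e^(-2t)sin(2t) + K_2e^(-2t)cos(2t)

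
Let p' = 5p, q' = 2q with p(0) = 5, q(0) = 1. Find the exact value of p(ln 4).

A = [[5,0],[0,2]]; eigenvalues λ = 2, 5.
Eigenvectors: (0,-1) for λ=2, (1,0) for λ=5.
From the initial condition, c_1 = -1, c_2 = 5.
p(ln 4) = (-1)(4^2)(0) + (5)(4^5)(1) = 5120.

5120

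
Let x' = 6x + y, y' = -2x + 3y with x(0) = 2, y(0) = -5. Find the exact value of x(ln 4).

-256

A = [[6,1],[-2,3]]; eigenvalues λ = 4, 5.
Eigenvectors: (1,-2) for λ=4, (-1,1) for λ=5.
From the initial condition, c_1 = 3, c_2 = 1.
x(ln 4) = (3)(4^4)(1) + (1)(4^5)(-1) = -256.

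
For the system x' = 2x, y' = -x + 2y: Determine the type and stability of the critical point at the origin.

unstable improper node

A = [[2,0],[-1,2]]; det(A-λI) = λ^2 - 4λ + 4.
repeated λ = 2 with a single eigenvector.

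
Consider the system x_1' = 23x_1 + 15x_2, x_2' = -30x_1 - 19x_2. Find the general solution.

Coefficient matrix A = [[23, 15], [-30, -19]].
Characteristic polynomial det(A - λI) = λ^2 - 4λ + 13 = 0.
Eigenvalues λ = 2 ± 3i (complex conjugate pair).
For λ=2+3i: an eigenvector is (1,-1) - i(2,-3) = (1 - 2i, -1 + 3i).
A real fundamental pair from Re and Im of e^((2+3i)t)v: X_1 = e^(2t)(cos(3t)·(1,-1) + sin(3t)·(2,-3)), X_2 = e^(2t)(sin(3t)·(1,-1) - cos(3t)·(2,-3)).
General solution: C_1X_1 + C_2X_2.

x_1(t) = 2C_1e^(2t)sin(3t) + C_1e^(2t)cos(3t) + C_2e^(2t)sin(3t) - 2C_2e^(2t)cos(3t), x_2(t) = -3C_1e^(2t)sin(3t) - C_1e^(2t)cos(3t) - C_2e^(2t)sin(3t) + 3C_2e^(2t)cos(3t)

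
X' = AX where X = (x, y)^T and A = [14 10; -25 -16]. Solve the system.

x(t) = -K_1e^(-t)sin(5t) - K_1e^(-t)cos(5t) - K_2e^(-t)sin(5t) + K_2e^(-t)cos(5t), y(t) = 2K_1e^(-t)sin(5t) + K_1e^(-t)cos(5t) + K_2e^(-t)sin(5t) - 2K_2e^(-t)cos(5t)

Coefficient matrix A = [[14, 10], [-25, -16]].
Characteristic polynomial det(A - λI) = λ^2 + 2λ + 26 = 0.
Eigenvalues λ = -1 ± 5i (complex conjugate pair).
For λ=-1+5i: an eigenvector is (-1,1) - i(-1,2) = (-1 + i, 1 - 2i).
A real fundamental pair from Re and Im of e^((-1+5i)t)v: X_1 = e^(-t)(cos(5t)·(-1,1) + sin(5t)·(-1,2)), X_2 = e^(-t)(sin(5t)·(-1,1) - cos(5t)·(-1,2)).
General solution: K_1X_1 + K_2X_2.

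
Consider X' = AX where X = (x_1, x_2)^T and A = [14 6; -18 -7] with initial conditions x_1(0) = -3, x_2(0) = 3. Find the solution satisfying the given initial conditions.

x_1(t) = -6e^(5t) + 3e^(2t), x_2(t) = 9e^(5t) - 6e^(2t)

Coefficient matrix A = [[14, 6], [-18, -7]].
Characteristic polynomial det(A - λI) = λ^2 - 7λ + 10 = 0.
Eigenvalues λ = 2, 5.
For λ=2: (A-λI) row 1 is [12, 6], so an eigenvector is (-1, 2).
For λ=5: (A-λI) row 1 is [9, 6], so an eigenvector is (-2, 3).
General solution: C_1e^(2t)(-1,2) + C_2e^(5t)(-2,3).
Applying x_1(0)=-3, x_2(0)=3 gives C_1=-3, C_2=3.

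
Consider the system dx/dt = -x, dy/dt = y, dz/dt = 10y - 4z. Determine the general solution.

x(t) = K_1e^(-t), y(t) = K_3e^(t), z(t) = K_2e^(-4t) + 2K_3e^(t)

Coefficient matrix A = [[-1, 0, 0], [0, 1, 0], [0, 10, -4]].
det(A - λI) = 0 gives eigenvalues λ = -1, -4, 1.
For λ=-1: eigenvector (1,0,0).
For λ=-4: eigenvector (0,0,1).
For λ=1: eigenvector (0,1,2).
General solution: K_1e^(-t)(1,0,0) + K_2e^(-4t)(0,0,1) + K_3e^(t)(0,1,2).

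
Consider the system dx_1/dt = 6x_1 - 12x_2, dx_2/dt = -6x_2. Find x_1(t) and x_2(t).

x_1(t) = -c_1e^(-6t) + c_2e^(6t), x_2(t) = -c_1e^(-6t)

Coefficient matrix A = [[6, -12], [0, -6]].
Characteristic polynomial det(A - λI) = λ^2 - 36 = 0.
Eigenvalues λ = -6, 6.
For λ=-6: (A-λI) row 1 is [12, -12], so an eigenvector is (-1, -1).
For λ=6: (A-λI) row 1 is [0, -12], so an eigenvector is (1, 0).
General solution: c_1e^(-6t)(-1,-1) + c_2e^(6t)(1,0).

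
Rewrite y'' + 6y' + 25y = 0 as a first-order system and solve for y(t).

Let x_1 = y, x_2 = y'. Then x_1' = x_2 and x_2' = -25x_1 - 6x_2.
A = [[0,1],[-25,-6]]; det(A-λI) = λ^2 + 6λ + 25.
Eigenvalues λ = -3 ± 4i.

y(t) = c_1e^(-3t)cos(4t) + c_2e^(-3t)sin(4t)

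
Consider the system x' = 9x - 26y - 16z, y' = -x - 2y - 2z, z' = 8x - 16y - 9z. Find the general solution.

x(t) = 2K_1e^(-4t) + K_2e^(3t) - K_3e^(-t), y(t) = K_1e^(-4t) - K_2e^(3t) - K_3e^(-t), z(t) = 2K_2e^(3t) + K_3e^(-t)

Coefficient matrix A = [[9, -26, -16], [-1, -2, -2], [8, -16, -9]].
det(A - λI) = 0 gives eigenvalues λ = -4, 3, -1.
For λ=-4: eigenvector (2,1,0).
For λ=3: eigenvector (1,-1,2).
For λ=-1: eigenvector (-1,-1,1).
General solution: K_1e^(-4t)(2,1,0) + K_2e^(3t)(1,-1,2) + K_3e^(-t)(-1,-1,1).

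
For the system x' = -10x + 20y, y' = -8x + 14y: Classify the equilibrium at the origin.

A = [[-10,20],[-8,14]]; det(A-λI) = λ^2 - 4λ + 20.
λ = 2 ± 4i: positive real part.

unstable spiral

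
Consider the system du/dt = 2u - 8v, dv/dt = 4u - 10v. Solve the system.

u(t) = c_1e^(-6t) + 2c_2e^(-2t), v(t) = c_1e^(-6t) + c_2e^(-2t)

Coefficient matrix A = [[2, -8], [4, -10]].
Characteristic polynomial det(A - λI) = λ^2 + 8λ + 12 = 0.
Eigenvalues λ = -6, -2.
For λ=-6: (A-λI) row 1 is [8, -8], so an eigenvector is (1, 1).
For λ=-2: (A-λI) row 1 is [4, -8], so an eigenvector is (2, 1).
General solution: c_1e^(-6t)(1,1) + c_2e^(-2t)(2,1).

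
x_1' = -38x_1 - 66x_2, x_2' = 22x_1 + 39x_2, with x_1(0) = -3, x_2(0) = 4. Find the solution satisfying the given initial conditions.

Coefficient matrix A = [[-38, -66], [22, 39]].
Characteristic polynomial det(A - λI) = λ^2 - λ - 30 = 0.
Eigenvalues λ = -5, 6.
For λ=-5: (A-λI) row 1 is [-33, -66], so an eigenvector is (-2, 1).
For λ=6: (A-λI) row 1 is [-44, -66], so an eigenvector is (-3, 2).
General solution: c_1e^(-5t)(-2,1) + c_2e^(6t)(-3,2).
Applying x_1(0)=-3, x_2(0)=4 gives c_1=-6, c_2=5.

x_1(t) = -15e^(6t) + 12e^(-5t), x_2(t) = 10e^(6t) - 6e^(-5t)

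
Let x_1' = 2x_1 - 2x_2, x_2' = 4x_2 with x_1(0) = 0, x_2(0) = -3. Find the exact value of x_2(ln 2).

A = [[2,-2],[0,4]]; eigenvalues λ = 2, 4.
Eigenvectors: (-1,0) for λ=2, (1,-1) for λ=4.
From the initial condition, c_1 = 3, c_2 = 3.
x_2(ln 2) = (3)(2^2)(0) + (3)(2^4)(-1) = -48.

-48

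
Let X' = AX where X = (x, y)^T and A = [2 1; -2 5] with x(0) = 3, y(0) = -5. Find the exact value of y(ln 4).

A = [[2,1],[-2,5]]; eigenvalues λ = 4, 3.
Eigenvectors: (1,2) for λ=4, (-1,-1) for λ=3.
From the initial condition, c_1 = -8, c_2 = -11.
y(ln 4) = (-8)(4^4)(2) + (-11)(4^3)(-1) = -3392.

-3392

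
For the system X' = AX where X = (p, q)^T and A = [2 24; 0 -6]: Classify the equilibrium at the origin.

A = [[2,24],[0,-6]]; det(A-λI) = λ^2 + 4λ - 12.
λ = -6, 2: opposite signs.

saddle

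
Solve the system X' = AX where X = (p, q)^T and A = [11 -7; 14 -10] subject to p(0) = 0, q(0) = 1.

p(t) = -e^(4t) + e^(-3t), q(t) = -e^(4t) + 2e^(-3t)

Coefficient matrix A = [[11, -7], [14, -10]].
Characteristic polynomial det(A - λI) = λ^2 - λ - 12 = 0.
Eigenvalues λ = 4, -3.
For λ=4: (A-λI) row 1 is [7, -7], so an eigenvector is (-1, -1).
For λ=-3: (A-λI) row 1 is [14, -7], so an eigenvector is (-1, -2).
General solution: C_1e^(4t)(-1,-1) + C_2e^(-3t)(-1,-2).
Applying p(0)=0, q(0)=1 gives C_1=1, C_2=-1.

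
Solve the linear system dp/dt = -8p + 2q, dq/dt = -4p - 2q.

Coefficient matrix A = [[-8, 2], [-4, -2]].
Characteristic polynomial det(A - λI) = λ^2 + 10λ + 24 = 0.
Eigenvalues λ = -4, -6.
For λ=-4: (A-λI) row 1 is [-4, 2], so an eigenvector is (1, 2).
For λ=-6: (A-λI) row 1 is [-2, 2], so an eigenvector is (1, 1).
General solution: K_1e^(-4t)(1,2) + K_2e^(-6t)(1,1).

p(t) = K_1e^(-4t) + K_2e^(-6t), q(t) = 2K_1e^(-4t) + K_2e^(-6t)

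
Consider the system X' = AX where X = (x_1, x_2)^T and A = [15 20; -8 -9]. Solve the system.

x_1(t) = -c_1e^(3t)sin(4t) - 2c_1e^(3t)cos(4t) - 2c_2e^(3t)sin(4t) + c_2e^(3t)cos(4t), x_2(t) = c_1e^(3t)sin(4t) + c_1e^(3t)cos(4t) + c_2e^(3t)sin(4t) - c_2e^(3t)cos(4t)

Coefficient matrix A = [[15, 20], [-8, -9]].
Characteristic polynomial det(A - λI) = λ^2 - 6λ + 25 = 0.
Eigenvalues λ = 3 ± 4i (complex conjugate pair).
For λ=3+4i: an eigenvector is (-2,1) - i(-1,1) = (-2 + i, 1 - i).
A real fundamental pair from Re and Im of e^((3+4i)t)v: X_1 = e^(3t)(cos(4t)·(-2,1) + sin(4t)·(-1,1)), X_2 = e^(3t)(sin(4t)·(-2,1) - cos(4t)·(-1,1)).
General solution: c_1X_1 + c_2X_2.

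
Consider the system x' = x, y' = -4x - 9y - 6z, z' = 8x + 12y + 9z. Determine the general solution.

x(t) = c_1e^(t), y(t) = 2c_1e^(t) + c_2e^(3t) + c_3e^(-3t), z(t) = -4c_1e^(t) - 2c_2e^(3t) - c_3e^(-3t)

Coefficient matrix A = [[1, 0, 0], [-4, -9, -6], [8, 12, 9]].
det(A - λI) = 0 gives eigenvalues λ = 1, 3, -3.
For λ=1: eigenvector (1,2,-4).
For λ=3: eigenvector (0,1,-2).
For λ=-3: eigenvector (0,1,-1).
General solution: c_1e^(t)(1,2,-4) + c_2e^(3t)(0,1,-2) + c_3e^(-3t)(0,1,-1).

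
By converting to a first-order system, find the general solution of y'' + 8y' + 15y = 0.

y(t) = K_1e^(-3t) + K_2e^(-5t)

Let x_1 = y, x_2 = y'. Then x_1' = x_2 and x_2' = -15x_1 - 8x_2.
A = [[0,1],[-15,-8]]; det(A-λI) = λ^2 + 8λ + 15.
Eigenvalues λ = -3, -5 with eigenvectors (1,-3), (1,-5).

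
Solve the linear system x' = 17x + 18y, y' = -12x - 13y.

Coefficient matrix A = [[17, 18], [-12, -13]].
Characteristic polynomial det(A - λI) = λ^2 - 4λ - 5 = 0.
Eigenvalues λ = 5, -1.
For λ=5: (A-λI) row 1 is [12, 18], so an eigenvector is (3, -2).
For λ=-1: (A-λI) row 1 is [18, 18], so an eigenvector is (-1, 1).
General solution: c_1e^(5t)(3,-2) + c_2e^(-t)(-1,1).

x(t) = 3c_1e^(5t) - c_2e^(-t), y(t) = -2c_1e^(5t) + c_2e^(-t)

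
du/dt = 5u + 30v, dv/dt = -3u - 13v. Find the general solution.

u(t) = C_1e^(-4t)sin(3t) - 3C_1e^(-4t)cos(3t) - 3C_2e^(-4t)sin(3t) - C_2e^(-4t)cos(3t), v(t) = C_1e^(-4t)cos(3t) + C_2e^(-4t)sin(3t)

Coefficient matrix A = [[5, 30], [-3, -13]].
Characteristic polynomial det(A - λI) = λ^2 + 8λ + 25 = 0.
Eigenvalues λ = -4 ± 3i (complex conjugate pair).
For λ=-4+3i: an eigenvector is (-3,1) - i(1,0) = (-3 - i, 1).
A real fundamental pair from Re and Im of e^((-4+3i)t)v: X_1 = e^(-4t)(cos(3t)·(-3,1) + sin(3t)·(1,0)), X_2 = e^(-4t)(sin(3t)·(-3,1) - cos(3t)·(1,0)).
General solution: C_1X_1 + C_2X_2.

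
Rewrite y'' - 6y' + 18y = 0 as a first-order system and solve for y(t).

Let x_1 = y, x_2 = y'. Then x_1' = x_2 and x_2' = -18x_1 + 6x_2.
A = [[0,1],[-18,6]]; det(A-λI) = λ^2 - 6λ + 18.
Eigenvalues λ = 3 ± 3i.

y(t) = K_1e^(3t)cos(3t) + K_2e^(3t)sin(3t)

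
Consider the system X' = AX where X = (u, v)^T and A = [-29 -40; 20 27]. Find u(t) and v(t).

u(t) = -C_1e^(-t)sin(4t) + 3C_1e^(-t)cos(4t) + 3C_2e^(-t)sin(4t) + C_2e^(-t)cos(4t), v(t) = C_1e^(-t)sin(4t) - 2C_1e^(-t)cos(4t) - 2C_2e^(-t)sin(4t) - C_2e^(-t)cos(4t)

Coefficient matrix A = [[-29, -40], [20, 27]].
Characteristic polynomial det(A - λI) = λ^2 + 2λ + 17 = 0.
Eigenvalues λ = -1 ± 4i (complex conjugate pair).
For λ=-1+4i: an eigenvector is (3,-2) - i(-1,1) = (3 + i, -2 - i).
A real fundamental pair from Re and Im of e^((-1+4i)t)v: X_1 = e^(-t)(cos(4t)·(3,-2) + sin(4t)·(-1,1)), X_2 = e^(-t)(sin(4t)·(3,-2) - cos(4t)·(-1,1)).
General solution: C_1X_1 + C_2X_2.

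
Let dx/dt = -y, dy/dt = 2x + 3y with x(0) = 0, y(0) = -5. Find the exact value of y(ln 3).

A = [[0,-1],[2,3]]; eigenvalues λ = 1, 2.
Eigenvectors: (1,-1) for λ=1, (1,-2) for λ=2.
From the initial condition, c_1 = -5, c_2 = 5.
y(ln 3) = (-5)(3^1)(-1) + (5)(3^2)(-2) = -75.

-75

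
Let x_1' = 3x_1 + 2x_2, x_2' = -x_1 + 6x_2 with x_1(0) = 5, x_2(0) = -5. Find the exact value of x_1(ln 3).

A = [[3,2],[-1,6]]; eigenvalues λ = 5, 4.
Eigenvectors: (-1,-1) for λ=5, (-2,-1) for λ=4.
From the initial condition, c_1 = 15, c_2 = -10.
x_1(ln 3) = (15)(3^5)(-1) + (-10)(3^4)(-2) = -2025.

-2025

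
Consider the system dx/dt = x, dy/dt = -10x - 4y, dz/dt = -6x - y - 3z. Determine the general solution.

x(t) = C_1e^(t), y(t) = -2C_1e^(t) + C_3e^(-4t), z(t) = -C_1e^(t) + C_2e^(-3t) + C_3e^(-4t)

Coefficient matrix A = [[1, 0, 0], [-10, -4, 0], [-6, -1, -3]].
det(A - λI) = 0 gives eigenvalues λ = 1, -3, -4.
For λ=1: eigenvector (1,-2,-1).
For λ=-3: eigenvector (0,0,1).
For λ=-4: eigenvector (0,1,1).
General solution: C_1e^(t)(1,-2,-1) + C_2e^(-3t)(0,0,1) + C_3e^(-4t)(0,1,1).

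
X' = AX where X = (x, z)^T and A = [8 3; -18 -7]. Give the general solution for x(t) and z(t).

Coefficient matrix A = [[8, 3], [-18, -7]].
Characteristic polynomial det(A - λI) = λ^2 - λ - 2 = 0.
Eigenvalues λ = 2, -1.
For λ=2: (A-λI) row 1 is [6, 3], so an eigenvector is (-1, 2).
For λ=-1: (A-λI) row 1 is [9, 3], so an eigenvector is (1, -3).
General solution: C_1e^(2t)(-1,2) + C_2e^(-t)(1,-3).

x(t) = -C_1e^(2t) + C_2e^(-t), z(t) = 2C_1e^(2t) - 3C_2e^(-t)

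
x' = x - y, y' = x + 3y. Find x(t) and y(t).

x(t) = C_1e^(2t) + C_2te^(2t) - C_2e^(2t), y(t) = -C_1e^(2t) - C_2te^(2t)

Coefficient matrix A = [[1, -1], [1, 3]].
Characteristic polynomial det(A - λI) = λ^2 - 4λ + 4 = 0.
Single eigenvalue λ = 2 with algebraic multiplicity 2.
Eigenvector v = (1,-1); generalized eigenvector w with (A-λI)w=v is (-1,0).
General solution: e^(2t)[C_1·v + C_2·(t·v + w)].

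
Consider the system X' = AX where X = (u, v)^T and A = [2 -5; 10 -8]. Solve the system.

u(t) = -K_1e^(-3t)sin(5t) + K_2e^(-3t)cos(5t), v(t) = -K_1e^(-3t)sin(5t) + K_1e^(-3t)cos(5t) + K_2e^(-3t)sin(5t) + K_2e^(-3t)cos(5t)

Coefficient matrix A = [[2, -5], [10, -8]].
Characteristic polynomial det(A - λI) = λ^2 + 6λ + 34 = 0.
Eigenvalues λ = -3 ± 5i (complex conjugate pair).
For λ=-3+5i: an eigenvector is (0,1) - i(-1,-1) = (0 + i, 1 + i).
A real fundamental pair from Re and Im of e^((-3+5i)t)v: X_1 = e^(-3t)(cos(5t)·(0,1) + sin(5t)·(-1,-1)), X_2 = e^(-3t)(sin(5t)·(0,1) - cos(5t)·(-1,-1)).
General solution: K_1X_1 + K_2X_2.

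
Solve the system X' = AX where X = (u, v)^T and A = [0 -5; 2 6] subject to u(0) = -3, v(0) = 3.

u(t) = -6e^(3t)sin(t) - 3e^(3t)cos(t), v(t) = 3e^(3t)sin(t) + 3e^(3t)cos(t)

Coefficient matrix A = [[0, -5], [2, 6]].
Characteristic polynomial det(A - λI) = λ^2 - 6λ + 10 = 0.
Eigenvalues λ = 3 ± i (complex conjugate pair).
For λ=3+i: an eigenvector is (-1,1) - i(-2,1) = (-1 + 2i, 1 - i).
A real fundamental pair from Re and Im of e^((3+i)t)v: X_1 = e^(3t)(cos(t)·(-1,1) + sin(t)·(-2,1)), X_2 = e^(3t)(sin(t)·(-1,1) - cos(t)·(-2,1)).
General solution: c_1X_1 + c_2X_2.
Applying u(0)=-3, v(0)=3 gives c_1=3, c_2=0.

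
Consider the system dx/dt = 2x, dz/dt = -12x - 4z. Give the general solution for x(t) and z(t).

Coefficient matrix A = [[2, 0], [-12, -4]].
Characteristic polynomial det(A - λI) = λ^2 + 2λ - 8 = 0.
Eigenvalues λ = -4, 2.
For λ=-4: (A-λI) row 1 is [6, 0], so an eigenvector is (0, 1).
For λ=2: (A-λI) row 2 is [-12, -6], so an eigenvector is (-1, 2).
General solution: C_1e^(-4t)(0,1) + C_2e^(2t)(-1,2).

x(t) = -C_2e^(2t), z(t) = C_1e^(-4t) + 2C_2e^(2t)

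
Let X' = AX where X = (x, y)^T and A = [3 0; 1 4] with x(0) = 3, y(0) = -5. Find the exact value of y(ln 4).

A = [[3,0],[1,4]]; eigenvalues λ = 4, 3.
Eigenvectors: (0,-1) for λ=4, (1,-1) for λ=3.
From the initial condition, c_1 = 2, c_2 = 3.
y(ln 4) = (2)(4^4)(-1) + (3)(4^3)(-1) = -704.

-704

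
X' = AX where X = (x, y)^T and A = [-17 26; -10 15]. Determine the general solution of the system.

x(t) = -2K_1e^(-t)sin(2t) - 3K_1e^(-t)cos(2t) - 3K_2e^(-t)sin(2t) + 2K_2e^(-t)cos(2t), y(t) = -K_1e^(-t)sin(2t) - 2K_1e^(-t)cos(2t) - 2K_2e^(-t)sin(2t) + K_2e^(-t)cos(2t)

Coefficient matrix A = [[-17, 26], [-10, 15]].
Characteristic polynomial det(A - λI) = λ^2 + 2λ + 5 = 0.
Eigenvalues λ = -1 ± 2i (complex conjugate pair).
For λ=-1+2i: an eigenvector is (-3,-2) - i(-2,-1) = (-3 + 2i, -2 + i).
A real fundamental pair from Re and Im of e^((-1+2i)t)v: X_1 = e^(-t)(cos(2t)·(-3,-2) + sin(2t)·(-2,-1)), X_2 = e^(-t)(sin(2t)·(-3,-2) - cos(2t)·(-2,-1)).
General solution: K_1X_1 + K_2X_2.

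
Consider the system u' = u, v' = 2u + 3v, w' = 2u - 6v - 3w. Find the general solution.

Coefficient matrix A = [[1, 0, 0], [2, 3, 0], [2, -6, -3]].
det(A - λI) = 0 gives eigenvalues λ = 3, 1, -3.
For λ=3: eigenvector (0,1,-1).
For λ=1: eigenvector (1,-1,2).
For λ=-3: eigenvector (0,0,1).
General solution: c_1e^(3t)(0,1,-1) + c_2e^(t)(1,-1,2) + c_3e^(-3t)(0,0,1).

u(t) = c_2e^(t), v(t) = c_1e^(3t) - c_2e^(t), w(t) = -c_1e^(3t) + 2c_2e^(t) + c_3e^(-3t)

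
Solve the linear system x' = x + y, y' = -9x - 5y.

Coefficient matrix A = [[1, 1], [-9, -5]].
Characteristic polynomial det(A - λI) = λ^2 + 4λ + 4 = 0.
Single eigenvalue λ = -2 with algebraic multiplicity 2.
Eigenvector v = (-1,3); generalized eigenvector w with (A-λI)w=v is (0,-1).
General solution: e^(-2t)[C_1·v + C_2·(t·v + w)].

x(t) = -C_1e^(-2t) - C_2te^(-2t), y(t) = 3C_1e^(-2t) + 3C_2te^(-2t) - C_2e^(-2t)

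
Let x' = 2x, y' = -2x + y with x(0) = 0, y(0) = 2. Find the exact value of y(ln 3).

6

A = [[2,0],[-2,1]]; eigenvalues λ = 1, 2.
Eigenvectors: (0,1) for λ=1, (1,-2) for λ=2.
From the initial condition, c_1 = 2, c_2 = 0.
y(ln 3) = (2)(3^1)(1) + (0)(3^2)(-2) = 6.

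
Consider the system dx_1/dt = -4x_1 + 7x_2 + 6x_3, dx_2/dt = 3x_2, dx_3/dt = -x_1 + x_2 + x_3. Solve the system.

x_1(t) = 3K_1e^(-2t) + K_2e^(3t) + 2K_3e^(-t), x_2(t) = K_2e^(3t), x_3(t) = K_1e^(-2t) + K_3e^(-t)

Coefficient matrix A = [[-4, 7, 6], [0, 3, 0], [-1, 1, 1]].
det(A - λI) = 0 gives eigenvalues λ = -2, 3, -1.
For λ=-2: eigenvector (3,0,1).
For λ=3: eigenvector (1,1,0).
For λ=-1: eigenvector (2,0,1).
General solution: K_1e^(-2t)(3,0,1) + K_2e^(3t)(1,1,0) + K_3e^(-t)(2,0,1).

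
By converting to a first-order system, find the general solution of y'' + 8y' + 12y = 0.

Let x_1 = y, x_2 = y'. Then x_1' = x_2 and x_2' = -12x_1 - 8x_2.
A = [[0,1],[-12,-8]]; det(A-λI) = λ^2 + 8λ + 12.
Eigenvalues λ = -6, -2 with eigenvectors (1,-6), (1,-2).

y(t) = c_1e^(-6t) + c_2e^(-2t)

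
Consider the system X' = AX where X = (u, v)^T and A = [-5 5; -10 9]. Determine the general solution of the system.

Coefficient matrix A = [[-5, 5], [-10, 9]].
Characteristic polynomial det(A - λI) = λ^2 - 4λ + 5 = 0.
Eigenvalues λ = 2 ± i (complex conjugate pair).
For λ=2+i: an eigenvector is (1,1) - i(-2,-3) = (1 + 2i, 1 + 3i).
A real fundamental pair from Re and Im of e^((2+i)t)v: X_1 = e^(2t)(cos(t)·(1,1) + sin(t)·(-2,-3)), X_2 = e^(2t)(sin(t)·(1,1) - cos(t)·(-2,-3)).
General solution: C_1X_1 + C_2X_2.

u(t) = -2C_1e^(2t)sin(t) + C_1e^(2t)cos(t) + C_2e^(2t)sin(t) + 2C_2e^(2t)cos(t), v(t) = -3C_1e^(2t)sin(t) + C_1e^(2t)cos(t) + C_2e^(2t)sin(t) + 3C_2e^(2t)cos(t)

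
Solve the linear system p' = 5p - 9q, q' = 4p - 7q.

Coefficient matrix A = [[5, -9], [4, -7]].
Characteristic polynomial det(A - λI) = λ^2 + 2λ + 1 = 0.
Single eigenvalue λ = -1 with algebraic multiplicity 2.
Eigenvector v = (-3,-2); generalized eigenvector w with (A-λI)w=v is (-2,-1).
General solution: e^(-t)[c_1·v + c_2·(t·v + w)].

p(t) = -3c_1e^(-t) - 3c_2te^(-t) - 2c_2e^(-t), q(t) = -2c_1e^(-t) - 2c_2te^(-t) - c_2e^(-t)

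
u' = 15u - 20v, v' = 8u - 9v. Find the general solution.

Coefficient matrix A = [[15, -20], [8, -9]].
Characteristic polynomial det(A - λI) = λ^2 - 6λ + 25 = 0.
Eigenvalues λ = 3 ± 4i (complex conjugate pair).
For λ=3+4i: an eigenvector is (-2,-1) - i(-1,-1) = (-2 + i, -1 + i).
A real fundamental pair from Re and Im of e^((3+4i)t)v: X_1 = e^(3t)(cos(4t)·(-2,-1) + sin(4t)·(-1,-1)), X_2 = e^(3t)(sin(4t)·(-2,-1) - cos(4t)·(-1,-1)).
General solution: K_1X_1 + K_2X_2.

u(t) = -K_1e^(3t)sin(4t) - 2K_1e^(3t)cos(4t) - 2K_2e^(3t)sin(4t) + K_2e^(3t)cos(4t), v(t) = -K_1e^(3t)sin(4t) - K_1e^(3t)cos(4t) - K_2e^(3t)sin(4t) + K_2e^(3t)cos(4t)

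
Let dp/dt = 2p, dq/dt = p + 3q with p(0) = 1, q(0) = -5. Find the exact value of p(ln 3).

9

A = [[2,0],[1,3]]; eigenvalues λ = 3, 2.
Eigenvectors: (0,-1) for λ=3, (-1,1) for λ=2.
From the initial condition, c_1 = 4, c_2 = -1.
p(ln 3) = (4)(3^3)(0) + (-1)(3^2)(-1) = 9.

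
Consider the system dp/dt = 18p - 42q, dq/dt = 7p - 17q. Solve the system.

p(t) = -3C_1e^(4t) + 2C_2e^(-3t), q(t) = -C_1e^(4t) + C_2e^(-3t)

Coefficient matrix A = [[18, -42], [7, -17]].
Characteristic polynomial det(A - λI) = λ^2 - λ - 12 = 0.
Eigenvalues λ = 4, -3.
For λ=4: (A-λI) row 1 is [14, -42], so an eigenvector is (-3, -1).
For λ=-3: (A-λI) row 1 is [21, -42], so an eigenvector is (2, 1).
General solution: C_1e^(4t)(-3,-1) + C_2e^(-3t)(2,1).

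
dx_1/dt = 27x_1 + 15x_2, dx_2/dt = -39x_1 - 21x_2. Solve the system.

Coefficient matrix A = [[27, 15], [-39, -21]].
Characteristic polynomial det(A - λI) = λ^2 - 6λ + 18 = 0.
Eigenvalues λ = 3 ± 3i (complex conjugate pair).
For λ=3+3i: an eigenvector is (2,-3) - i(1,-2) = (2 - i, -3 + 2i).
A real fundamental pair from Re and Im of e^((3+3i)t)v: X_1 = e^(3t)(cos(3t)·(2,-3) + sin(3t)·(1,-2)), X_2 = e^(3t)(sin(3t)·(2,-3) - cos(3t)·(1,-2)).
General solution: c_1X_1 + c_2X_2.

x_1(t) = c_1e^(3t)sin(3t) + 2c_1e^(3t)cos(3t) + 2c_2e^(3t)sin(3t) - c_2e^(3t)cos(3t), x_2(t) = -2c_1e^(3t)sin(3t) - 3c_1e^(3t)cos(3t) - 3c_2e^(3t)sin(3t) + 2c_2e^(3t)cos(3t)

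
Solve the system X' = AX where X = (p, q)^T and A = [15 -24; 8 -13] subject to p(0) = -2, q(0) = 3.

Coefficient matrix A = [[15, -24], [8, -13]].
Characteristic polynomial det(A - λI) = λ^2 - 2λ - 3 = 0.
Eigenvalues λ = 3, -1.
For λ=3: (A-λI) row 1 is [12, -24], so an eigenvector is (-2, -1).
For λ=-1: (A-λI) row 1 is [16, -24], so an eigenvector is (3, 2).
General solution: C_1e^(3t)(-2,-1) + C_2e^(-t)(3,2).
Applying p(0)=-2, q(0)=3 gives C_1=13, C_2=8.

p(t) = -26e^(3t) + 24e^(-t), q(t) = -13e^(3t) + 16e^(-t)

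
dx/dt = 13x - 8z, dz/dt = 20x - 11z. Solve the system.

Coefficient matrix A = [[13, -8], [20, -11]].
Characteristic polynomial det(A - λI) = λ^2 - 2λ + 17 = 0.
Eigenvalues λ = 1 ± 4i (complex conjugate pair).
For λ=1+4i: an eigenvector is (1,1) - i(1,2) = (1 - i, 1 - 2i).
A real fundamental pair from Re and Im of e^((1+4i)t)v: X_1 = e^(t)(cos(4t)·(1,1) + sin(4t)·(1,2)), X_2 = e^(t)(sin(4t)·(1,1) - cos(4t)·(1,2)).
General solution: c_1X_1 + c_2X_2.

x(t) = c_1e^(t)sin(4t) + c_1e^(t)cos(4t) + c_2e^(t)sin(4t) - c_2e^(t)cos(4t), z(t) = 2c_1e^(t)sin(4t) + c_1e^(t)cos(4t) + c_2e^(t)sin(4t) - 2c_2e^(t)cos(4t)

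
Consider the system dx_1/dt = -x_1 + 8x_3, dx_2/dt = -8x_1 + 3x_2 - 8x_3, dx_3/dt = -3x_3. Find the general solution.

Coefficient matrix A = [[-1, 0, 8], [-8, 3, -8], [0, 0, -3]].
det(A - λI) = 0 gives eigenvalues λ = -1, 3, -3.
For λ=-1: eigenvector (1,2,0).
For λ=3: eigenvector (0,1,0).
For λ=-3: eigenvector (-4,-4,1).
General solution: c_1e^(-t)(1,2,0) + c_2e^(3t)(0,1,0) + c_3e^(-3t)(-4,-4,1).

x_1(t) = c_1e^(-t) - 4c_3e^(-3t), x_2(t) = 2c_1e^(-t) + c_2e^(3t) - 4c_3e^(-3t), x_3(t) = c_3e^(-3t)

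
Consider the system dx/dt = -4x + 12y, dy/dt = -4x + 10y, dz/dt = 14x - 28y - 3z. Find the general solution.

Coefficient matrix A = [[-4, 12, 0], [-4, 10, 0], [14, -28, -3]].
det(A - λI) = 0 gives eigenvalues λ = 2, 4, -3.
For λ=2: eigenvector (2,1,0).
For λ=4: eigenvector (-3,-2,2).
For λ=-3: eigenvector (0,0,1).
General solution: C_1e^(2t)(2,1,0) + C_2e^(4t)(-3,-2,2) + C_3e^(-3t)(0,0,1).

x(t) = 2C_1e^(2t) - 3C_2e^(4t), y(t) = C_1e^(2t) - 2C_2e^(4t), z(t) = 2C_2e^(4t) + C_3e^(-3t)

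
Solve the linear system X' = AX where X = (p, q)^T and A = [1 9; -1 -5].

p(t) = -3K_1e^(-2t) - 3K_2te^(-2t) - K_2e^(-2t), q(t) = K_1e^(-2t) + K_2te^(-2t)

Coefficient matrix A = [[1, 9], [-1, -5]].
Characteristic polynomial det(A - λI) = λ^2 + 4λ + 4 = 0.
Single eigenvalue λ = -2 with algebraic multiplicity 2.
Eigenvector v = (-3,1); generalized eigenvector w with (A-λI)w=v is (-1,0).
General solution: e^(-2t)[K_1·v + K_2·(t·v + w)].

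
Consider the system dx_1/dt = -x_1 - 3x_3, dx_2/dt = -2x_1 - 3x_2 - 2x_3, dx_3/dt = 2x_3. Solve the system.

Coefficient matrix A = [[-1, 0, -3], [-2, -3, -2], [0, 0, 2]].
det(A - λI) = 0 gives eigenvalues λ = -1, -3, 2.
For λ=-1: eigenvector (-1,1,0).
For λ=-3: eigenvector (0,1,0).
For λ=2: eigenvector (1,0,-1).
General solution: c_1e^(-t)(-1,1,0) + c_2e^(-3t)(0,1,0) + c_3e^(2t)(1,0,-1).

x_1(t) = -c_1e^(-t) + c_3e^(2t), x_2(t) = c_1e^(-t) + c_2e^(-3t), x_3(t) = -c_3e^(2t)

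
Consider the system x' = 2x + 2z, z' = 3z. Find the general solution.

Coefficient matrix A = [[2, 2], [0, 3]].
Characteristic polynomial det(A - λI) = λ^2 - 5λ + 6 = 0.
Eigenvalues λ = 3, 2.
For λ=3: (A-λI) row 1 is [-1, 2], so an eigenvector is (-2, -1).
For λ=2: (A-λI) row 1 is [0, 2], so an eigenvector is (-1, 0).
General solution: K_1e^(3t)(-2,-1) + K_2e^(2t)(-1,0).

x(t) = -2K_1e^(3t) - K_2e^(2t), z(t) = -K_1e^(3t)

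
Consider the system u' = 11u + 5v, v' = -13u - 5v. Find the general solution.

Coefficient matrix A = [[11, 5], [-13, -5]].
Characteristic polynomial det(A - λI) = λ^2 - 6λ + 10 = 0.
Eigenvalues λ = 3 ± i (complex conjugate pair).
For λ=3+i: an eigenvector is (-1,2) - i(2,-3) = (-1 - 2i, 2 + 3i).
A real fundamental pair from Re and Im of e^((3+i)t)v: X_1 = e^(3t)(cos(t)·(-1,2) + sin(t)·(2,-3)), X_2 = e^(3t)(sin(t)·(-1,2) - cos(t)·(2,-3)).
General solution: K_1X_1 + K_2X_2.

u(t) = 2K_1e^(3t)sin(t) - K_1e^(3t)cos(t) - K_2e^(3t)sin(t) - 2K_2e^(3t)cos(t), v(t) = -3K_1e^(3t)sin(t) + 2K_1e^(3t)cos(t) + 2K_2e^(3t)sin(t) + 3K_2e^(3t)cos(t)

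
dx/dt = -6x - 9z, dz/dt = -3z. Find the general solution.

Coefficient matrix A = [[-6, -9], [0, -3]].
Characteristic polynomial det(A - λI) = λ^2 + 9λ + 18 = 0.
Eigenvalues λ = -3, -6.
For λ=-3: (A-λI) row 1 is [-3, -9], so an eigenvector is (-3, 1).
For λ=-6: (A-λI) row 1 is [0, -9], so an eigenvector is (1, 0).
General solution: c_1e^(-3t)(-3,1) + c_2e^(-6t)(1,0).

x(t) = -3c_1e^(-3t) + c_2e^(-6t), z(t) = c_1e^(-3t)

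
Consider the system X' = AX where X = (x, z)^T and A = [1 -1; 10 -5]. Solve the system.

Coefficient matrix A = [[1, -1], [10, -5]].
Characteristic polynomial det(A - λI) = λ^2 + 4λ + 5 = 0.
Eigenvalues λ = -2 ± i (complex conjugate pair).
For λ=-2+i: an eigenvector is (0,1) - i(-1,-3) = (0 + i, 1 + 3i).
A real fundamental pair from Re and Im of e^((-2+i)t)v: X_1 = e^(-2t)(cos(t)·(0,1) + sin(t)·(-1,-3)), X_2 = e^(-2t)(sin(t)·(0,1) - cos(t)·(-1,-3)).
General solution: c_1X_1 + c_2X_2.

x(t) = -c_1e^(-2t)sin(t) + c_2e^(-2t)cos(t), z(t) = -3c_1e^(-2t)sin(t) + c_1e^(-2t)cos(t) + c_2e^(-2t)sin(t) + 3c_2e^(-2t)cos(t)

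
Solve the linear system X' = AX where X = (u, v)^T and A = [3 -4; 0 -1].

u(t) = -K_1e^(-t) + K_2e^(3t), v(t) = -K_1e^(-t)

Coefficient matrix A = [[3, -4], [0, -1]].
Characteristic polynomial det(A - λI) = λ^2 - 2λ - 3 = 0.
Eigenvalues λ = -1, 3.
For λ=-1: (A-λI) row 1 is [4, -4], so an eigenvector is (-1, -1).
For λ=3: (A-λI) row 1 is [0, -4], so an eigenvector is (1, 0).
General solution: K_1e^(-t)(-1,-1) + K_2e^(3t)(1,0).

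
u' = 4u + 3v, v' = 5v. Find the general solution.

Coefficient matrix A = [[4, 3], [0, 5]].
Characteristic polynomial det(A - λI) = λ^2 - 9λ + 20 = 0.
Eigenvalues λ = 4, 5.
For λ=4: (A-λI) row 1 is [0, 3], so an eigenvector is (1, 0).
For λ=5: (A-λI) row 1 is [-1, 3], so an eigenvector is (-3, -1).
General solution: K_1e^(4t)(1,0) + K_2e^(5t)(-3,-1).

u(t) = K_1e^(4t) - 3K_2e^(5t), v(t) = -K_2e^(5t)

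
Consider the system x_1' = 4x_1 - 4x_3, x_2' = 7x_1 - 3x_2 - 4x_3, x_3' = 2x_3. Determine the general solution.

Coefficient matrix A = [[4, 0, -4], [7, -3, -4], [0, 0, 2]].
det(A - λI) = 0 gives eigenvalues λ = 4, -3, 2.
For λ=4: eigenvector (1,1,0).
For λ=-3: eigenvector (0,1,0).
For λ=2: eigenvector (2,2,1).
General solution: K_1e^(4t)(1,1,0) + K_2e^(-3t)(0,1,0) + K_3e^(2t)(2,2,1).

x_1(t) = K_1e^(4t) + 2K_3e^(2t), x_2(t) = K_1e^(4t) + K_2e^(-3t) + 2K_3e^(2t), x_3(t) = K_3e^(2t)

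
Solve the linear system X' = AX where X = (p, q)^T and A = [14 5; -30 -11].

Coefficient matrix A = [[14, 5], [-30, -11]].
Characteristic polynomial det(A - λI) = λ^2 - 3λ - 4 = 0.
Eigenvalues λ = -1, 4.
For λ=-1: (A-λI) row 1 is [15, 5], so an eigenvector is (1, -3).
For λ=4: (A-λI) row 1 is [10, 5], so an eigenvector is (-1, 2).
General solution: K_1e^(-t)(1,-3) + K_2e^(4t)(-1,2).

p(t) = K_1e^(-t) - K_2e^(4t), q(t) = -3K_1e^(-t) + 2K_2e^(4t)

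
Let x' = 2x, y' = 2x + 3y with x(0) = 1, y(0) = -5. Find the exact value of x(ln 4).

A = [[2,0],[2,3]]; eigenvalues λ = 3, 2.
Eigenvectors: (0,-1) for λ=3, (1,-2) for λ=2.
From the initial condition, c_1 = 3, c_2 = 1.
x(ln 4) = (3)(4^3)(0) + (1)(4^2)(1) = 16.

16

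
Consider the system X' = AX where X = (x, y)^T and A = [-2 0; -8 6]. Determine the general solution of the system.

Coefficient matrix A = [[-2, 0], [-8, 6]].
Characteristic polynomial det(A - λI) = λ^2 - 4λ - 12 = 0.
Eigenvalues λ = -2, 6.
For λ=-2: (A-λI) row 2 is [-8, 8], so an eigenvector is (1, 1).
For λ=6: (A-λI) row 1 is [-8, 0], so an eigenvector is (0, -1).
General solution: C_1e^(-2t)(1,1) + C_2e^(6t)(0,-1).

x(t) = C_1e^(-2t), y(t) = C_1e^(-2t) - C_2e^(6t)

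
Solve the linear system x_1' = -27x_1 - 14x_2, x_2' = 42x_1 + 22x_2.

x_1(t) = -2C_1e^(-6t) - C_2e^(t), x_2(t) = 3C_1e^(-6t) + 2C_2e^(t)

Coefficient matrix A = [[-27, -14], [42, 22]].
Characteristic polynomial det(A - λI) = λ^2 + 5λ - 6 = 0.
Eigenvalues λ = -6, 1.
For λ=-6: (A-λI) row 1 is [-21, -14], so an eigenvector is (-2, 3).
For λ=1: (A-λI) row 1 is [-28, -14], so an eigenvector is (-1, 2).
General solution: C_1e^(-6t)(-2,3) + C_2e^(t)(-1,2).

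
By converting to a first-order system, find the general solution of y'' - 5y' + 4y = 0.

y(t) = C_1e^(t) + C_2e^(4t)

Let x_1 = y, x_2 = y'. Then x_1' = x_2 and x_2' = -4x_1 + 5x_2.
A = [[0,1],[-4,5]]; det(A-λI) = λ^2 - 5λ + 4.
Eigenvalues λ = 1, 4 with eigenvectors (1,1), (1,4).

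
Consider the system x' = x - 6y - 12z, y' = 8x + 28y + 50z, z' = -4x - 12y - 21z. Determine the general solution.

Coefficient matrix A = [[1, -6, -12], [8, 28, 50], [-4, -12, -21]].
det(A - λI) = 0 gives eigenvalues λ = 3, 4, 1.
For λ=3: eigenvector (0,-2,1).
For λ=4: eigenvector (-2,9,-4).
For λ=1: eigenvector (1,-4,2).
General solution: c_1e^(3t)(0,-2,1) + c_2e^(4t)(-2,9,-4) + c_3e^(t)(1,-4,2).

x(t) = -2c_2e^(4t) + c_3e^(t), y(t) = -2c_1e^(3t) + 9c_2e^(4t) - 4c_3e^(t), z(t) = c_1e^(3t) - 4c_2e^(4t) + 2c_3e^(t)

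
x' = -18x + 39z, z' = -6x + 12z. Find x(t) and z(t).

x(t) = 2c_1e^(-3t)sin(3t) - 3c_1e^(-3t)cos(3t) - 3c_2e^(-3t)sin(3t) - 2c_2e^(-3t)cos(3t), z(t) = c_1e^(-3t)sin(3t) - c_1e^(-3t)cos(3t) - c_2e^(-3t)sin(3t) - c_2e^(-3t)cos(3t)

Coefficient matrix A = [[-18, 39], [-6, 12]].
Characteristic polynomial det(A - λI) = λ^2 + 6λ + 18 = 0.
Eigenvalues λ = -3 ± 3i (complex conjugate pair).
For λ=-3+3i: an eigenvector is (-3,-1) - i(2,1) = (-3 - 2i, -1 - i).
A real fundamental pair from Re and Im of e^((-3+3i)t)v: X_1 = e^(-3t)(cos(3t)·(-3,-1) + sin(3t)·(2,1)), X_2 = e^(-3t)(sin(3t)·(-3,-1) - cos(3t)·(2,1)).
General solution: c_1X_1 + c_2X_2.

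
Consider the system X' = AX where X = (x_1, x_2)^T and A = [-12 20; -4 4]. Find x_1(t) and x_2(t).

x_1(t) = c_1e^(-4t)sin(4t) + 2c_1e^(-4t)cos(4t) + 2c_2e^(-4t)sin(4t) - c_2e^(-4t)cos(4t), x_2(t) = c_1e^(-4t)cos(4t) + c_2e^(-4t)sin(4t)

Coefficient matrix A = [[-12, 20], [-4, 4]].
Characteristic polynomial det(A - λI) = λ^2 + 8λ + 32 = 0.
Eigenvalues λ = -4 ± 4i (complex conjugate pair).
For λ=-4+4i: an eigenvector is (2,1) - i(1,0) = (2 - i, 1).
A real fundamental pair from Re and Im of e^((-4+4i)t)v: X_1 = e^(-4t)(cos(4t)·(2,1) + sin(4t)·(1,0)), X_2 = e^(-4t)(sin(4t)·(2,1) - cos(4t)·(1,0)).
General solution: c_1X_1 + c_2X_2.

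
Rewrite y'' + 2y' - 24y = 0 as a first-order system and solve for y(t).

y(t) = K_1e^(-6t) + K_2e^(4t)

Let x_1 = y, x_2 = y'. Then x_1' = x_2 and x_2' = 24x_1 - 2x_2.
A = [[0,1],[24,-2]]; det(A-λI) = λ^2 + 2λ - 24.
Eigenvalues λ = -6, 4 with eigenvectors (1,-6), (1,4).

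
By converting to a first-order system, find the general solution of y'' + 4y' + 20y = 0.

y(t) = K_1e^(-2t)cos(4t) + K_2e^(-2t)sin(4t)

Let x_1 = y, x_2 = y'. Then x_1' = x_2 and x_2' = -20x_1 - 4x_2.
A = [[0,1],[-20,-4]]; det(A-λI) = λ^2 + 4λ + 20.
Eigenvalues λ = -2 ± 4i.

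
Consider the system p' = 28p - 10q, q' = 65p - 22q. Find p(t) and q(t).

Coefficient matrix A = [[28, -10], [65, -22]].
Characteristic polynomial det(A - λI) = λ^2 - 6λ + 34 = 0.
Eigenvalues λ = 3 ± 5i (complex conjugate pair).
For λ=3+5i: an eigenvector is (-1,-3) - i(1,2) = (-1 - i, -3 - 2i).
A real fundamental pair from Re and Im of e^((3+5i)t)v: X_1 = e^(3t)(cos(5t)·(-1,-3) + sin(5t)·(1,2)), X_2 = e^(3t)(sin(5t)·(-1,-3) - cos(5t)·(1,2)).
General solution: K_1X_1 + K_2X_2.

p(t) = K_1e^(3t)sin(5t) - K_1e^(3t)cos(5t) - K_2e^(3t)sin(5t) - K_2e^(3t)cos(5t), q(t) = 2K_1e^(3t)sin(5t) - 3K_1e^(3t)cos(5t) - 3K_2e^(3t)sin(5t) - 2K_2e^(3t)cos(5t)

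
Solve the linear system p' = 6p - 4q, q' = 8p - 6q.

p(t) = -K_1e^(-2t) + K_2e^(2t), q(t) = -2K_1e^(-2t) + K_2e^(2t)

Coefficient matrix A = [[6, -4], [8, -6]].
Characteristic polynomial det(A - λI) = λ^2 - 4 = 0.
Eigenvalues λ = -2, 2.
For λ=-2: (A-λI) row 1 is [8, -4], so an eigenvector is (-1, -2).
For λ=2: (A-λI) row 1 is [4, -4], so an eigenvector is (1, 1).
General solution: K_1e^(-2t)(-1,-2) + K_2e^(2t)(1,1).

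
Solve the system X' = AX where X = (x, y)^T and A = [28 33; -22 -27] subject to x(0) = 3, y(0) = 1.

Coefficient matrix A = [[28, 33], [-22, -27]].
Characteristic polynomial det(A - λI) = λ^2 - λ - 30 = 0.
Eigenvalues λ = 6, -5.
For λ=6: (A-λI) row 1 is [22, 33], so an eigenvector is (3, -2).
For λ=-5: (A-λI) row 1 is [33, 33], so an eigenvector is (-1, 1).
General solution: C_1e^(6t)(3,-2) + C_2e^(-5t)(-1,1).
Applying x(0)=3, y(0)=1 gives C_1=4, C_2=9.

x(t) = 12e^(6t) - 9e^(-5t), y(t) = -8e^(6t) + 9e^(-5t)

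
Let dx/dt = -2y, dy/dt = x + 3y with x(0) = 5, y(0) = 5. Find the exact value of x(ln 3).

-75

A = [[0,-2],[1,3]]; eigenvalues λ = 1, 2.
Eigenvectors: (-2,1) for λ=1, (1,-1) for λ=2.
From the initial condition, c_1 = -10, c_2 = -15.
x(ln 3) = (-10)(3^1)(-2) + (-15)(3^2)(1) = -75.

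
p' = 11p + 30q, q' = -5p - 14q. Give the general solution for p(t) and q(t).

Coefficient matrix A = [[11, 30], [-5, -14]].
Characteristic polynomial det(A - λI) = λ^2 + 3λ - 4 = 0.
Eigenvalues λ = -4, 1.
For λ=-4: (A-λI) row 1 is [15, 30], so an eigenvector is (2, -1).
For λ=1: (A-λI) row 1 is [10, 30], so an eigenvector is (3, -1).
General solution: C_1e^(-4t)(2,-1) + C_2e^(t)(3,-1).

p(t) = 2C_1e^(-4t) + 3C_2e^(t), q(t) = -C_1e^(-4t) - C_2e^(t)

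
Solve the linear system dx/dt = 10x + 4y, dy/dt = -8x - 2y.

x(t) = c_1e^(6t) + c_2e^(2t), y(t) = -c_1e^(6t) - 2c_2e^(2t)

Coefficient matrix A = [[10, 4], [-8, -2]].
Characteristic polynomial det(A - λI) = λ^2 - 8λ + 12 = 0.
Eigenvalues λ = 6, 2.
For λ=6: (A-λI) row 1 is [4, 4], so an eigenvector is (1, -1).
For λ=2: (A-λI) row 1 is [8, 4], so an eigenvector is (1, -2).
General solution: c_1e^(6t)(1,-1) + c_2e^(2t)(1,-2).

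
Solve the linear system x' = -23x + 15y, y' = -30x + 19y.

Coefficient matrix A = [[-23, 15], [-30, 19]].
Characteristic polynomial det(A - λI) = λ^2 + 4λ + 13 = 0.
Eigenvalues λ = -2 ± 3i (complex conjugate pair).
For λ=-2+3i: an eigenvector is (-1,-1) - i(2,3) = (-1 - 2i, -1 - 3i).
A real fundamental pair from Re and Im of e^((-2+3i)t)v: X_1 = e^(-2t)(cos(3t)·(-1,-1) + sin(3t)·(2,3)), X_2 = e^(-2t)(sin(3t)·(-1,-1) - cos(3t)·(2,3)).
General solution: C_1X_1 + C_2X_2.

x(t) = 2C_1e^(-2t)sin(3t) - C_1e^(-2t)cos(3t) - C_2e^(-2t)sin(3t) - 2C_2e^(-2t)cos(3t), y(t) = 3C_1e^(-2t)sin(3t) - C_1e^(-2t)cos(3t) - C_2e^(-2t)sin(3t) - 3C_2e^(-2t)cos(3t)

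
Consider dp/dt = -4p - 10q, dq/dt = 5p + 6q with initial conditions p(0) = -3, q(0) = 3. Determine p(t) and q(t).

Coefficient matrix A = [[-4, -10], [5, 6]].
Characteristic polynomial det(A - λI) = λ^2 - 2λ + 26 = 0.
Eigenvalues λ = 1 ± 5i (complex conjugate pair).
For λ=1+5i: an eigenvector is (1,0) - i(-1,1) = (1 + i, 0 - i).
A real fundamental pair from Re and Im of e^((1+5i)t)v: X_1 = e^(t)(cos(5t)·(1,0) + sin(5t)·(-1,1)), X_2 = e^(t)(sin(5t)·(1,0) - cos(5t)·(-1,1)).
General solution: K_1X_1 + K_2X_2.
Applying p(0)=-3, q(0)=3 gives K_1=0, K_2=-3.

p(t) = -3e^(t)sin(5t) - 3e^(t)cos(5t), q(t) = 3e^(t)cos(5t)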